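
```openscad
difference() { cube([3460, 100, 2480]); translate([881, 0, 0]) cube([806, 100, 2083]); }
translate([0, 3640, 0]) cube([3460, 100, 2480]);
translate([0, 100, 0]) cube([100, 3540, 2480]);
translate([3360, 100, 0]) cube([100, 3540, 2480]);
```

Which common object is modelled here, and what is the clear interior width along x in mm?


A single room. The interior width is 3260 mm.

Four walls enclosing a rectangle with a door in the front wall — a room. Outside width 3460 minus two 100 mm walls gives 3260 mm.


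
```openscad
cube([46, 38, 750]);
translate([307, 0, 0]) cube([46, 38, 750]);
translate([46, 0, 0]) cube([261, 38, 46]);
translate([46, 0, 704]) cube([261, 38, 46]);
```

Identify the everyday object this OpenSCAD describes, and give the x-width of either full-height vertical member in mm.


A picture frame. The border width is 46 mm.

Four thin pieces enclosing a rectangular opening — a picture frame. The two full-height stiles are 750 mm tall; the top rail sits at z = 704 and is 46 mm tall, so the border above the opening is 750 − 704 = 46 mm, matching the stile x-width.


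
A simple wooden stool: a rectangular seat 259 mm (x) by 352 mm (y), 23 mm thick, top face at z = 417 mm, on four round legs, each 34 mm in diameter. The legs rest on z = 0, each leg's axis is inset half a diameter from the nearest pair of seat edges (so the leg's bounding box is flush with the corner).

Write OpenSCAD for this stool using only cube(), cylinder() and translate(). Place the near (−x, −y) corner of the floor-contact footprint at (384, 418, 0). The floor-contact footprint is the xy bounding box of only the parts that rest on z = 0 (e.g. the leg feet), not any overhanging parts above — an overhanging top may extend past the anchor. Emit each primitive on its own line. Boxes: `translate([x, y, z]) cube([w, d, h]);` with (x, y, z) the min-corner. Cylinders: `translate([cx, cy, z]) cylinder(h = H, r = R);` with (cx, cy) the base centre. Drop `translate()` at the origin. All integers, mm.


translate([384, 418, 394]) cube([259, 352, 23]);
translate([401, 435, 0]) cylinder(h = 394, r = 17);
translate([626, 435, 0]) cylinder(h = 394, r = 17);
translate([401, 753, 0]) cylinder(h = 394, r = 17);
translate([626, 753, 0]) cylinder(h = 394, r = 17);


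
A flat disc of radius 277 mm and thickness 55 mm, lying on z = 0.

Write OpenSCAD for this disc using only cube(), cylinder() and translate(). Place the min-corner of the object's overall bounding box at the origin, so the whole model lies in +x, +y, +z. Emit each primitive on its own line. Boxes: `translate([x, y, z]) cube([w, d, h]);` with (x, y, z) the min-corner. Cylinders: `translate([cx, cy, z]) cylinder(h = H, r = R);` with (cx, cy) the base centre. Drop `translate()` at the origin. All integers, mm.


translate([277, 277, 0]) cylinder(h = 55, r = 277);


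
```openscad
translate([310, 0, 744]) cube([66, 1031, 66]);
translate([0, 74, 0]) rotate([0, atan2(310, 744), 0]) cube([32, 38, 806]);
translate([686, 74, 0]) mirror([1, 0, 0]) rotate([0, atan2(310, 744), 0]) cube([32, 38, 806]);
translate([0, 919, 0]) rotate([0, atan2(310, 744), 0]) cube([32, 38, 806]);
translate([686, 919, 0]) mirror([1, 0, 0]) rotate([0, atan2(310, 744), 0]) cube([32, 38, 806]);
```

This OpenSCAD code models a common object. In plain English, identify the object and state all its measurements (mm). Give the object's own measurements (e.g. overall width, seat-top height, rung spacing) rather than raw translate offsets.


A sawhorse. A 66×1031×66 mm beam (x, y, z) sits on two A-frame leg pairs. Each pair is two raked legs of 32×38 mm section (38 mm along y) splaying symmetrically in x. Each leg rises 744 mm vertically over 310 mm of horizontal reach and is 806 mm long along its own axis. Every leg's outer bottom edge rests on the floor and its outer top edge meets a bottom edge of the beam — the left legs (tilting toward +x) meet the beam's −x bottom edge, the right legs (their mirror images, tilting toward −x) meet its +x bottom edge — so the leg tops tuck under the beam, the beam's underside is 744 mm above the floor, and the feet are 686 mm apart outside-to-outside with the beam centred between them. The two leg pairs are set in 74 mm from either end of the beam.


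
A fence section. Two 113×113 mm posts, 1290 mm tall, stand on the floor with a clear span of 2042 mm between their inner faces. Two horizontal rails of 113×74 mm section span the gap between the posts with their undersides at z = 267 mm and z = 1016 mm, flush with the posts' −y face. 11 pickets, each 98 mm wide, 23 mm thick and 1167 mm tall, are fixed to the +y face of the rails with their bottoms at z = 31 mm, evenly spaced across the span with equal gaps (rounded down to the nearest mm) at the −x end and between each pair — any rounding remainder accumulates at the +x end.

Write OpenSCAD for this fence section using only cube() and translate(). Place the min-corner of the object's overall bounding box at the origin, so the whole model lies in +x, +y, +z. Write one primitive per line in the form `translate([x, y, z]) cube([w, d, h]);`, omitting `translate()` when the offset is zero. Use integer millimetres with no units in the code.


cube([113, 113, 1290]);
translate([2155, 0, 0]) cube([113, 113, 1290]);
translate([113, 0, 267]) cube([2042, 113, 74]);
translate([113, 0, 1016]) cube([2042, 113, 74]);
translate([193, 113, 31]) cube([98, 23, 1167]);
translate([371, 113, 31]) cube([98, 23, 1167]);
translate([549, 113, 31]) cube([98, 23, 1167]);
translate([727, 113, 31]) cube([98, 23, 1167]);
translate([905, 113, 31]) cube([98, 23, 1167]);
translate([1083, 113, 31]) cube([98, 23, 1167]);
translate([1261, 113, 31]) cube([98, 23, 1167]);
translate([1439, 113, 31]) cube([98, 23, 1167]);
translate([1617, 113, 31]) cube([98, 23, 1167]);
translate([1795, 113, 31]) cube([98, 23, 1167]);
translate([1973, 113, 31]) cube([98, 23, 1167]);


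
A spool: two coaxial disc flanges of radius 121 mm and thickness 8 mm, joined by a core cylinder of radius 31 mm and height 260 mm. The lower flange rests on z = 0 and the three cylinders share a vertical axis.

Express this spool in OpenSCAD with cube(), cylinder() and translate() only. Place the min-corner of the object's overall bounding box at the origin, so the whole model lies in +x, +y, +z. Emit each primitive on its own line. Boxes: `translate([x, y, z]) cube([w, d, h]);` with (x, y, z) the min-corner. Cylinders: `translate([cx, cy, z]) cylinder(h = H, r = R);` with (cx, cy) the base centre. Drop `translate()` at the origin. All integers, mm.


translate([121, 121, 0]) cylinder(h = 8, r = 121);
translate([121, 121, 8]) cylinder(h = 260, r = 31);
translate([121, 121, 268]) cylinder(h = 8, r = 121);


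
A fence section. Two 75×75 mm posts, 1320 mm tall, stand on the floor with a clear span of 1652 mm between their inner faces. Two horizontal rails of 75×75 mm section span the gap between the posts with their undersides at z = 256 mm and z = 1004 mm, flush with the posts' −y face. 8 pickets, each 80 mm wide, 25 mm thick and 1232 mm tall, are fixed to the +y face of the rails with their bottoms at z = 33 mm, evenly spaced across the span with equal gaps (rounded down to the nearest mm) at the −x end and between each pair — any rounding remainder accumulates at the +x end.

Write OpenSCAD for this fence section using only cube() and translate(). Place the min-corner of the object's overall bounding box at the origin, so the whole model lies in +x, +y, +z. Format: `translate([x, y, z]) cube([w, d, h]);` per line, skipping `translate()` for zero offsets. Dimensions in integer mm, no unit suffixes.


cube([75, 75, 1320]);
translate([1727, 0, 0]) cube([75, 75, 1320]);
translate([75, 0, 256]) cube([1652, 75, 75]);
translate([75, 0, 1004]) cube([1652, 75, 75]);
translate([187, 75, 33]) cube([80, 25, 1232]);
translate([379, 75, 33]) cube([80, 25, 1232]);
translate([571, 75, 33]) cube([80, 25, 1232]);
translate([763, 75, 33]) cube([80, 25, 1232]);
translate([955, 75, 33]) cube([80, 25, 1232]);
translate([1147, 75, 33]) cube([80, 25, 1232]);
translate([1339, 75, 33]) cube([80, 25, 1232]);
translate([1531, 75, 33]) cube([80, 25, 1232]);


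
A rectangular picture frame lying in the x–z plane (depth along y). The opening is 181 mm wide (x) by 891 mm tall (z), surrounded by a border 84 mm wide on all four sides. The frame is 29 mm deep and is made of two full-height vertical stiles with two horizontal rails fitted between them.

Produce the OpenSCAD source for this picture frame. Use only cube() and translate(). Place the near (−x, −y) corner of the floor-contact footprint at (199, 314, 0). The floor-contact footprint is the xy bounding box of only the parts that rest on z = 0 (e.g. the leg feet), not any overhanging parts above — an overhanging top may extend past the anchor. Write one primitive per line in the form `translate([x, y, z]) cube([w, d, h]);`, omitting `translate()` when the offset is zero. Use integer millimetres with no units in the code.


translate([199, 314, 0]) cube([84, 29, 1059]);
translate([464, 314, 0]) cube([84, 29, 1059]);
translate([283, 314, 0]) cube([181, 29, 84]);
translate([283, 314, 975]) cube([181, 29, 84]);


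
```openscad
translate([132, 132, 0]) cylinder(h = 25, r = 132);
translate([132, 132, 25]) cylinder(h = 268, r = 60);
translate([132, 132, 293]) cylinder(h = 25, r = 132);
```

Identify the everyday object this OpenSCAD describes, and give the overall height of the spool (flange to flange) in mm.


A spool. The overall height is 318 mm.

Three coaxial cylinders, large–small–large — a spool. Two 25 mm flanges and a 268 mm core give 25 + 268 + 25 = 318 mm.


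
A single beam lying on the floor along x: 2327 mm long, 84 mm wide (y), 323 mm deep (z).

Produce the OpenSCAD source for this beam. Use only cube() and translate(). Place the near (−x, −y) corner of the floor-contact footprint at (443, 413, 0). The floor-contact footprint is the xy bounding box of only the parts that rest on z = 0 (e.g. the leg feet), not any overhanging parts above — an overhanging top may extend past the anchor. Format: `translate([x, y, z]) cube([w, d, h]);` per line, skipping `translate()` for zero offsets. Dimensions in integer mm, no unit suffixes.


translate([443, 413, 0]) cube([2327, 84, 323]);


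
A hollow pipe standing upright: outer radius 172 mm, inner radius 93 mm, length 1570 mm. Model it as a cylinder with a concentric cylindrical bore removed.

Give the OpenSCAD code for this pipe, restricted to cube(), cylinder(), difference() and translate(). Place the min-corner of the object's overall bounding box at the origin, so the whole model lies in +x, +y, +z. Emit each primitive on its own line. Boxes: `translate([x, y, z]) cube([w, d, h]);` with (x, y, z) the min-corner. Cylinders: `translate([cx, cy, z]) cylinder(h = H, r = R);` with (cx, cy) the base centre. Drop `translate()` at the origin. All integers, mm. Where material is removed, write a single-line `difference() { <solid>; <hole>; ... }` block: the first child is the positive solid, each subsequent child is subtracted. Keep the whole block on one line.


difference() { translate([172, 172, 0]) cylinder(h = 1570, r = 172); translate([172, 172, 0]) cylinder(h = 1570, r = 93); }


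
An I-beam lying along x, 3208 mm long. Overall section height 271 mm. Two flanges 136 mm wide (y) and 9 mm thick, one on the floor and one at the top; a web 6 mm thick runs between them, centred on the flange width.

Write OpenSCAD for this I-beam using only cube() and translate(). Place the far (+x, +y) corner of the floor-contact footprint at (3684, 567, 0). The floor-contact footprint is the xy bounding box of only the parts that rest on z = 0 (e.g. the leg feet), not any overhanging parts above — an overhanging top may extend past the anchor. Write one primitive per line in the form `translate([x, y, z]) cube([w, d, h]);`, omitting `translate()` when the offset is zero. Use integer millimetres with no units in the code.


translate([476, 431, 0]) cube([3208, 136, 9]);
translate([476, 496, 9]) cube([3208, 6, 253]);
translate([476, 431, 262]) cube([3208, 136, 9]);


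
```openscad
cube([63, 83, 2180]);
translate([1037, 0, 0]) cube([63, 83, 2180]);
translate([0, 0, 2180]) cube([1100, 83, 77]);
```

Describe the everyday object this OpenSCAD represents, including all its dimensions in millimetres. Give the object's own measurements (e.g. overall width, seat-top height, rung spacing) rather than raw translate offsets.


A door frame. The clear opening is 974 mm wide and 2180 mm high. Two 63 mm wide jambs, 83 mm deep, stand either side of the opening from the floor to the top of the opening. A 77 mm thick head sits across the top of both jambs, spanning the full outside width of the frame.


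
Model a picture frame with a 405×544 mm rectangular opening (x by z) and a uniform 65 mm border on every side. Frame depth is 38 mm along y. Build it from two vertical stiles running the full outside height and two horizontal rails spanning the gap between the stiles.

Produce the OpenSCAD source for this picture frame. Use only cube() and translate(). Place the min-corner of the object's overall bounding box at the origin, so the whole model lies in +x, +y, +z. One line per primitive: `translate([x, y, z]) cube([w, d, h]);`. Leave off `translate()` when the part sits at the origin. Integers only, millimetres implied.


cube([65, 38, 674]);
translate([470, 0, 0]) cube([65, 38, 674]);
translate([65, 0, 0]) cube([405, 38, 65]);
translate([65, 0, 609]) cube([405, 38, 65]);


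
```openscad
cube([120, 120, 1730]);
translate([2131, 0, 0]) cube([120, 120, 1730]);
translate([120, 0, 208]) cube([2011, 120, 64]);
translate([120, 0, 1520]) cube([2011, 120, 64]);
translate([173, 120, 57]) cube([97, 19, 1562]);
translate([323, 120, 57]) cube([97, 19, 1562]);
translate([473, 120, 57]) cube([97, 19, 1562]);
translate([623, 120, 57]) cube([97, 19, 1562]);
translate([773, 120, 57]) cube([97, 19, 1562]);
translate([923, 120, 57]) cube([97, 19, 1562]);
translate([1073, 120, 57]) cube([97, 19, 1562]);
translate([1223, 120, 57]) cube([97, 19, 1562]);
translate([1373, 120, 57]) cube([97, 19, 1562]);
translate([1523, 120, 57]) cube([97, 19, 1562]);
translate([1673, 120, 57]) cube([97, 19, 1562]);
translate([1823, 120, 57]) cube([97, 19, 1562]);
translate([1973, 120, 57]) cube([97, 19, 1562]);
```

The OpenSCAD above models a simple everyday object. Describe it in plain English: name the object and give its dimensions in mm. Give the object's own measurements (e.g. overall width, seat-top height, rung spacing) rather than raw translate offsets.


A fence section. Two 120×120 mm posts, 1730 mm tall, stand on the floor with a clear span of 2011 mm between their inner faces. Two horizontal rails of 120×64 mm section span the gap between the posts with their undersides at z = 208 mm and z = 1520 mm, flush with the posts' −y face. 13 pickets, each 97 mm wide, 19 mm thick and 1562 mm tall, are fixed to the +y face of the rails with their bottoms at z = 57 mm, spaced across the span with a 53 mm gap after the −x post and between neighbouring pickets, with 61 mm left before the +x post.


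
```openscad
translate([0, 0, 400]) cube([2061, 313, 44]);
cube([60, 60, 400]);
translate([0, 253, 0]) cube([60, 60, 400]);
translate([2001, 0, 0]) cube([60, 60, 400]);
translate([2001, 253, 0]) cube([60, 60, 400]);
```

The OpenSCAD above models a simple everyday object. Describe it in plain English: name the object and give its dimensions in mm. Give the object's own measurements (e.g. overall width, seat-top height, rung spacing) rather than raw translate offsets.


A long wooden bench with a 2061 mm (x) × 313 mm (y) seat, 44 mm thick, its top surface 444 mm above the floor. Four 60 mm square legs at the seat corners, flush with the edges, run from z = 0 to the seat underside.


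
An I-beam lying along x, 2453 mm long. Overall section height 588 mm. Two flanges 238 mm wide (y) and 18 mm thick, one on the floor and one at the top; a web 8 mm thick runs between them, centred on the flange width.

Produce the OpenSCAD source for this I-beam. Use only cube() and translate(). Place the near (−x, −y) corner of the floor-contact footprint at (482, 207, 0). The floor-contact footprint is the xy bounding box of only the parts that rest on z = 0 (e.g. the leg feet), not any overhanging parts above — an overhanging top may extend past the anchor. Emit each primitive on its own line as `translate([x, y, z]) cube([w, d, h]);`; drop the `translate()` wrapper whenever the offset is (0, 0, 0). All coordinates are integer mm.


translate([482, 207, 0]) cube([2453, 238, 18]);
translate([482, 322, 18]) cube([2453, 8, 552]);
translate([482, 207, 570]) cube([2453, 238, 18]);


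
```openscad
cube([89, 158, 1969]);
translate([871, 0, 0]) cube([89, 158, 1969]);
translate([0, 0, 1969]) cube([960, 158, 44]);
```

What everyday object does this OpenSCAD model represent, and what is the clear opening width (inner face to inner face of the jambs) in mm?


A door frame. The clear opening width is 782 mm.

Two 1969 mm tall posts with a header on top — a door frame. The left jamb is 89 mm wide at x = 0; the right jamb starts at x = 871. The clear opening is 871 − 89 = 782 mm.


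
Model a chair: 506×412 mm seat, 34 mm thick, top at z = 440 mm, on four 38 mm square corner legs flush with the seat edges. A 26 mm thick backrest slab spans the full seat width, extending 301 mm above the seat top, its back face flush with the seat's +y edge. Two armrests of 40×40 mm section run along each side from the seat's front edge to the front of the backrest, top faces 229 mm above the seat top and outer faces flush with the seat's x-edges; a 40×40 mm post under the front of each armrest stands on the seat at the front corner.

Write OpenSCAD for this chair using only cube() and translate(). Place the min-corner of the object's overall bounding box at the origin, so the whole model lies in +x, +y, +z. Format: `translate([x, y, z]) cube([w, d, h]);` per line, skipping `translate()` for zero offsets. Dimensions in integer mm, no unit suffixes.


// leg_h = 440 - 34 = 406
// arm post h = 229 - 40 = 189
translate([0, 0, 406]) cube([506, 412, 34]);
cube([38, 38, 406]);
translate([468, 0, 0]) cube([38, 38, 406]);
translate([0, 374, 0]) cube([38, 38, 406]);
translate([468, 374, 0]) cube([38, 38, 406]);
translate([0, 386, 440]) cube([506, 26, 301]);
translate([0, 0, 629]) cube([40, 386, 40]);
translate([466, 0, 629]) cube([40, 386, 40]);
translate([0, 0, 440]) cube([40, 40, 189]);
translate([466, 0, 440]) cube([40, 40, 189]);


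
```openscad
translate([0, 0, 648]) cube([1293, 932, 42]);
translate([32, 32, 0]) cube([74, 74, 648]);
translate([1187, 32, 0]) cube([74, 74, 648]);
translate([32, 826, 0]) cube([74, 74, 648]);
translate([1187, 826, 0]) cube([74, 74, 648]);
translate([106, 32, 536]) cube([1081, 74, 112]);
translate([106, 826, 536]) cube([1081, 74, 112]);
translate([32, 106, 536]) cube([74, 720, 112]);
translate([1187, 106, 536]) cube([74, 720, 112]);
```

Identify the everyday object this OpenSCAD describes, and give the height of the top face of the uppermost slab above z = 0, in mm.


A table. The table height is 690 mm.

A 1293×932×42 slab sits at z = 648 on four 74 mm square posts — a table. The top surface is at 648 + 42 = 690 mm.


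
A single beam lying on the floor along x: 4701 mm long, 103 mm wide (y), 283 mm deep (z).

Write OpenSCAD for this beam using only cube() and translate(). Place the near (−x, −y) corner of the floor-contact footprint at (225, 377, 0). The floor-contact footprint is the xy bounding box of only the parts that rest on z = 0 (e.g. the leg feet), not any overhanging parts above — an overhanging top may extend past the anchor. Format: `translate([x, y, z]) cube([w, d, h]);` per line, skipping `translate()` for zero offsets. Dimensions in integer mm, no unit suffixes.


translate([225, 377, 0]) cube([4701, 103, 283]);


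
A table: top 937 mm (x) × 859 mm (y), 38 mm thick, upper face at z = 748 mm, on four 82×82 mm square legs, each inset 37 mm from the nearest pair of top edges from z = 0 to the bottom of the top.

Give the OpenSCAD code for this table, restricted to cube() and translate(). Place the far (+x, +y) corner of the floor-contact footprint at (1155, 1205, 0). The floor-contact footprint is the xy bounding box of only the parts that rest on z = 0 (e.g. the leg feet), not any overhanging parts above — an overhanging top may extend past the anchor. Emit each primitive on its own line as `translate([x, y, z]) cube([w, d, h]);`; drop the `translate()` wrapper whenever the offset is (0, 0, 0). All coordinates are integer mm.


translate([255, 383, 710]) cube([937, 859, 38]);
translate([292, 420, 0]) cube([82, 82, 710]);
translate([1073, 420, 0]) cube([82, 82, 710]);
translate([292, 1123, 0]) cube([82, 82, 710]);
translate([1073, 1123, 0]) cube([82, 82, 710]);


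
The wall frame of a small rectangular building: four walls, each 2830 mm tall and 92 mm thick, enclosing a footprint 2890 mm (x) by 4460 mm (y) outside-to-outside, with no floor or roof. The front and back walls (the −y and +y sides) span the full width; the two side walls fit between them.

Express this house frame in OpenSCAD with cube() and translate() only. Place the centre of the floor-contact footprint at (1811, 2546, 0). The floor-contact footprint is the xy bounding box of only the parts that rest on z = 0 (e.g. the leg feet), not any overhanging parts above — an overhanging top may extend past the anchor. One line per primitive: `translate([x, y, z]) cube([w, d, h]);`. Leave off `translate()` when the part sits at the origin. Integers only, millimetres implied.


translate([366, 316, 0]) cube([2890, 92, 2830]);
translate([366, 4684, 0]) cube([2890, 92, 2830]);
translate([366, 408, 0]) cube([92, 4276, 2830]);
translate([3164, 408, 0]) cube([92, 4276, 2830]);


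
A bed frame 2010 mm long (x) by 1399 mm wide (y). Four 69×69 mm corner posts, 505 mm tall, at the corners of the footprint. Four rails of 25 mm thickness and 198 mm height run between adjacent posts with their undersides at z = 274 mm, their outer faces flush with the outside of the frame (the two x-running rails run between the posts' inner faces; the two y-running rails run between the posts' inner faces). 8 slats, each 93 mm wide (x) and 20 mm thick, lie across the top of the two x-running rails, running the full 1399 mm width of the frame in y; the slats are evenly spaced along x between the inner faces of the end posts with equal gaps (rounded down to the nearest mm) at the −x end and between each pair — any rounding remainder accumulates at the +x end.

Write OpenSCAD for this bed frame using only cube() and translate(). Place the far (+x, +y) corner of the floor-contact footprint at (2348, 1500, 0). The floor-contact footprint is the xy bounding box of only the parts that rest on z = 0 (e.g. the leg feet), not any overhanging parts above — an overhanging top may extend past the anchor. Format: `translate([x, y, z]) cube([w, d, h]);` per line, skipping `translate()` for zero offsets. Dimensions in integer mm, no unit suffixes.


translate([338, 101, 0]) cube([69, 69, 505]);
translate([338, 1431, 0]) cube([69, 69, 505]);
translate([2279, 101, 0]) cube([69, 69, 505]);
translate([2279, 1431, 0]) cube([69, 69, 505]);
translate([407, 101, 274]) cube([1872, 25, 198]);
translate([407, 1475, 274]) cube([1872, 25, 198]);
translate([338, 170, 274]) cube([25, 1261, 198]);
translate([2323, 170, 274]) cube([25, 1261, 198]);
translate([532, 101, 472]) cube([93, 1399, 20]);
translate([750, 101, 472]) cube([93, 1399, 20]);
translate([968, 101, 472]) cube([93, 1399, 20]);
translate([1186, 101, 472]) cube([93, 1399, 20]);
translate([1404, 101, 472]) cube([93, 1399, 20]);
translate([1622, 101, 472]) cube([93, 1399, 20]);
translate([1840, 101, 472]) cube([93, 1399, 20]);
translate([2058, 101, 472]) cube([93, 1399, 20]);


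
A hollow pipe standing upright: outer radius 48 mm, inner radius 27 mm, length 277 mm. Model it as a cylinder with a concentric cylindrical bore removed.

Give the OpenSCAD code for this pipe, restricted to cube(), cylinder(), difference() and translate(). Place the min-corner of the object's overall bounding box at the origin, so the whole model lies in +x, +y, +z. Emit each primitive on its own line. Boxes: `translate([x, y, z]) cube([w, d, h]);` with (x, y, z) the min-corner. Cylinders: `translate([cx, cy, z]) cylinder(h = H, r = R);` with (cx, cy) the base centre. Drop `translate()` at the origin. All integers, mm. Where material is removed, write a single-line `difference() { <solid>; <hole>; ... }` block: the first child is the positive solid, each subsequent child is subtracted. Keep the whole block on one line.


difference() { translate([48, 48, 0]) cylinder(h = 277, r = 48); translate([48, 48, 0]) cylinder(h = 277, r = 27); }


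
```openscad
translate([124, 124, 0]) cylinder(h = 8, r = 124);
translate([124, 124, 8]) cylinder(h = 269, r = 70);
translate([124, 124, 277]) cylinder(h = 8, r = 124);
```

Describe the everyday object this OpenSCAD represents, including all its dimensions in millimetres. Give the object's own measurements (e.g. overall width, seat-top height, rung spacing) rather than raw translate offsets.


A spool: two coaxial disc flanges of radius 124 mm and thickness 8 mm, joined by a core cylinder of radius 70 mm and height 269 mm. The lower flange rests on z = 0 and the three cylinders share a vertical axis.


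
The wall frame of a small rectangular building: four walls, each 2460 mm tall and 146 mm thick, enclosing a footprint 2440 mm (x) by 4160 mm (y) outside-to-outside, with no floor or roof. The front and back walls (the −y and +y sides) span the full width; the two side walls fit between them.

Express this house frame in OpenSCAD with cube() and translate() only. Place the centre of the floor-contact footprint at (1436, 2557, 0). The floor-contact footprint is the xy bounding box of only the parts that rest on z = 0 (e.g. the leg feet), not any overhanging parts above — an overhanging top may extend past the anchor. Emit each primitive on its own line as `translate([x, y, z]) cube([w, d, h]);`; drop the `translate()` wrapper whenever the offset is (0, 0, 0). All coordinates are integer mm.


translate([216, 477, 0]) cube([2440, 146, 2460]);
translate([216, 4491, 0]) cube([2440, 146, 2460]);
translate([216, 623, 0]) cube([146, 3868, 2460]);
translate([2510, 623, 0]) cube([146, 3868, 2460]);


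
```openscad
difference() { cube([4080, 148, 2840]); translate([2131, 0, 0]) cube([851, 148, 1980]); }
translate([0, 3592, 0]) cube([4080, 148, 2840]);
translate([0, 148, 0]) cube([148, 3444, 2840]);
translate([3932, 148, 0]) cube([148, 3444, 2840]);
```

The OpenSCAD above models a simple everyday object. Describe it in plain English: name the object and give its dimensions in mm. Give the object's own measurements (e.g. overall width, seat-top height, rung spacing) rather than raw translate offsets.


A single room: four walls, each 2840 mm tall and 148 mm thick, enclosing an outside footprint 4080×3740 mm (x × y), no floor or roof. The front and back walls (−y and +y sides) run the full x-width; the side walls fit between their inner faces. A door opening 851 mm wide and 1980 mm tall is cut through the front wall from the floor up, its −x edge 2131 mm from the wall's −x end.


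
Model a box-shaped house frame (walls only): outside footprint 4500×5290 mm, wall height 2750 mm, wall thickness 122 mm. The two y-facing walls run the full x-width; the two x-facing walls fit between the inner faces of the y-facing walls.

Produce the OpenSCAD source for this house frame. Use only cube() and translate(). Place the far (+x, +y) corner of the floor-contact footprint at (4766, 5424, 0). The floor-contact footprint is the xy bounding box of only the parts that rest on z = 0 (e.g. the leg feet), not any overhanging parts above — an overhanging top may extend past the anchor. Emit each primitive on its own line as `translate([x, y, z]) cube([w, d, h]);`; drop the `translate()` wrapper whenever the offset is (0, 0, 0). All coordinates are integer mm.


translate([266, 134, 0]) cube([4500, 122, 2750]);
translate([266, 5302, 0]) cube([4500, 122, 2750]);
translate([266, 256, 0]) cube([122, 5046, 2750]);
translate([4644, 256, 0]) cube([122, 5046, 2750]);


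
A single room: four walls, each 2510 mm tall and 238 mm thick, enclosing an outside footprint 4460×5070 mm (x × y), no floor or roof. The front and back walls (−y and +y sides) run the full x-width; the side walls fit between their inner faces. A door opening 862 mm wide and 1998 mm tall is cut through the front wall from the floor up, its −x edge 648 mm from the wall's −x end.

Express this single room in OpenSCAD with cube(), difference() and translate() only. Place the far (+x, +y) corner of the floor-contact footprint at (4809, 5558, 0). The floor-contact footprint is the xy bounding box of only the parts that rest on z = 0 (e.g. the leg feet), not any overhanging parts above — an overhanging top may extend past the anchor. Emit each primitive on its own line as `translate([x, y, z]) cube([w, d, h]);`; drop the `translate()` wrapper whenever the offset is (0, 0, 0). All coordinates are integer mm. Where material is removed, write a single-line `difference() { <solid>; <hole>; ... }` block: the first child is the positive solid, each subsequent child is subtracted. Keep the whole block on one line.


difference() { translate([349, 488, 0]) cube([4460, 238, 2510]); translate([997, 488, 0]) cube([862, 238, 1998]); }
translate([349, 5320, 0]) cube([4460, 238, 2510]);
translate([349, 726, 0]) cube([238, 4594, 2510]);
translate([4571, 726, 0]) cube([238, 4594, 2510]);


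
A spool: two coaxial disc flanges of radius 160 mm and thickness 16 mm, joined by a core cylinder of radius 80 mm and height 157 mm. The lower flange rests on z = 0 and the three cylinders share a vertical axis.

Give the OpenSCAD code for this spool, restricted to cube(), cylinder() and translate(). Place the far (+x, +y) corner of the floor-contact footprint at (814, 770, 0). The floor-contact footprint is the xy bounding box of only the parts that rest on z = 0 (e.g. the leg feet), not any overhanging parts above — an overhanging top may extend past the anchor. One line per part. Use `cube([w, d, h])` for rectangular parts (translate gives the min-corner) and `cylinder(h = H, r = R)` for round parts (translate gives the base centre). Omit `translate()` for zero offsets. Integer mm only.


translate([654, 610, 0]) cylinder(h = 16, r = 160);
translate([654, 610, 16]) cylinder(h = 157, r = 80);
translate([654, 610, 173]) cylinder(h = 16, r = 160);


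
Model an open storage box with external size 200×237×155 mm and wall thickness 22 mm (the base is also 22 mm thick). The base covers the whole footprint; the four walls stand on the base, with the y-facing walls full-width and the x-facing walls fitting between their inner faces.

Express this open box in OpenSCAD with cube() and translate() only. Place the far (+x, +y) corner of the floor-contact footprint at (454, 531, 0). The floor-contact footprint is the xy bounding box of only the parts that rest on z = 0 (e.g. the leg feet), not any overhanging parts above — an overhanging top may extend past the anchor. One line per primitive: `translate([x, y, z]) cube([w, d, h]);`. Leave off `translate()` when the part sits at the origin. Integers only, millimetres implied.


translate([254, 294, 0]) cube([200, 237, 22]);
translate([254, 294, 22]) cube([200, 22, 133]);
translate([254, 509, 22]) cube([200, 22, 133]);
translate([254, 316, 22]) cube([22, 193, 133]);
translate([432, 316, 22]) cube([22, 193, 133]);


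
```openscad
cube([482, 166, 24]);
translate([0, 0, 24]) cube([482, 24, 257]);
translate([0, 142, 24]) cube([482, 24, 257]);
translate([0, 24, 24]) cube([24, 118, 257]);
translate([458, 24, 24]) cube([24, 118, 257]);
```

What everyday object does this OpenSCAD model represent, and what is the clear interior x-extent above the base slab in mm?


An open box. The internal width is 434 mm.

A 482×166 base slab with four walls standing on it — an open box. The base is 482 mm wide and the walls are 24 mm thick, so the internal width is 482 − 2 × 24 = 434 mm.


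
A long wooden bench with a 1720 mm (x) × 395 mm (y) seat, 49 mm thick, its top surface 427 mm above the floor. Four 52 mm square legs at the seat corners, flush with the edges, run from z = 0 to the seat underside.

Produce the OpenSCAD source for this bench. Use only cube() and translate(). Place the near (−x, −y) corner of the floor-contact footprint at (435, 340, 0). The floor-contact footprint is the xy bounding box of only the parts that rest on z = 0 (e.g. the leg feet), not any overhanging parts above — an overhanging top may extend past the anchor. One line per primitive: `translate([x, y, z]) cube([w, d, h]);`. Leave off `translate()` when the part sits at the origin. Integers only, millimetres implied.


translate([435, 340, 378]) cube([1720, 395, 49]);
translate([435, 340, 0]) cube([52, 52, 378]);
translate([435, 683, 0]) cube([52, 52, 378]);
translate([2103, 340, 0]) cube([52, 52, 378]);
translate([2103, 683, 0]) cube([52, 52, 378]);


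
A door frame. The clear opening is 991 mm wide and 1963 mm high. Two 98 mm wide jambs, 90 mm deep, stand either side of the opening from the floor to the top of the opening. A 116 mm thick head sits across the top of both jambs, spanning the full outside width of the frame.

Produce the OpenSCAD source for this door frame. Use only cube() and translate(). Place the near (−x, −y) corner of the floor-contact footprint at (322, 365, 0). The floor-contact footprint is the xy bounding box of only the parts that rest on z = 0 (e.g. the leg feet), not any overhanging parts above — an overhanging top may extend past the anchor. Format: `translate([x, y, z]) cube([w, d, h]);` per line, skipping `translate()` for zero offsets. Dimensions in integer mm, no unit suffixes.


translate([322, 365, 0]) cube([98, 90, 1963]);
translate([1411, 365, 0]) cube([98, 90, 1963]);
translate([322, 365, 1963]) cube([1187, 90, 116]);


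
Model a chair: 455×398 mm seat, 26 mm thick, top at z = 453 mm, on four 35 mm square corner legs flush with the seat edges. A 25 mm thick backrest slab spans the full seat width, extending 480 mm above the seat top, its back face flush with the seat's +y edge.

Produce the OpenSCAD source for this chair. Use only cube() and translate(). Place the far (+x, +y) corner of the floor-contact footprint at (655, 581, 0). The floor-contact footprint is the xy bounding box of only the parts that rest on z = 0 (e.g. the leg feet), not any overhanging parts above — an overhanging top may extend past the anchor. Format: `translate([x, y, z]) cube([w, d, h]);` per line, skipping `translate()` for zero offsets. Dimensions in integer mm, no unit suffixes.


translate([200, 183, 427]) cube([455, 398, 26]);
translate([200, 183, 0]) cube([35, 35, 427]);
translate([620, 183, 0]) cube([35, 35, 427]);
translate([200, 546, 0]) cube([35, 35, 427]);
translate([620, 546, 0]) cube([35, 35, 427]);
translate([200, 556, 453]) cube([455, 25, 480]);


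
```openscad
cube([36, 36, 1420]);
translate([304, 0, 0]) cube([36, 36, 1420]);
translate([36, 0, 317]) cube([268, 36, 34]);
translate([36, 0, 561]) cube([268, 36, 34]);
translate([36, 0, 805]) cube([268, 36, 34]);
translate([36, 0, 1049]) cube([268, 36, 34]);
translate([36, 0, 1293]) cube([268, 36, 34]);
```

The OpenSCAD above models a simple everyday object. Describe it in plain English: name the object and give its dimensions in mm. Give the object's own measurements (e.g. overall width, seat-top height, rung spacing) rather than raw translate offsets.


A straight ladder. Two 36×36 mm vertical rails, 1420 mm tall, stand 340 mm apart (outside-to-outside) with their front faces coplanar on the −y side. 5 rungs, each 36 mm deep and 34 mm tall, span between the inner faces of the rails, front faces flush with the rails. The lowest rung's underside is at z = 317 mm and rungs are spaced 244 mm apart (underside to underside).


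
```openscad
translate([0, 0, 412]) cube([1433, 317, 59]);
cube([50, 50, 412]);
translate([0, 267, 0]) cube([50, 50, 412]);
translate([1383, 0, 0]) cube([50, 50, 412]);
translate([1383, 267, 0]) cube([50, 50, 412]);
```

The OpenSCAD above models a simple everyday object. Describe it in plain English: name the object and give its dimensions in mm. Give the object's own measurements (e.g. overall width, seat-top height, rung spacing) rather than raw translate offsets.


A bench: a 1433×317 mm seat slab, 59 mm thick, top at z = 471 mm, on four 50×50 mm square legs flush with the seat corners and standing on z = 0.


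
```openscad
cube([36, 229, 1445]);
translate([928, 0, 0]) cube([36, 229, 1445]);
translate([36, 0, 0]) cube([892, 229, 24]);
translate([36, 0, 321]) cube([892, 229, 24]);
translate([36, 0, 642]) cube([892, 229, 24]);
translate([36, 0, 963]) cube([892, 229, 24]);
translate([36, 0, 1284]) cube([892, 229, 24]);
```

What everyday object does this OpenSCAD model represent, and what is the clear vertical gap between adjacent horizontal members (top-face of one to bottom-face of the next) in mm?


A bookshelf. The clear shelf gap is 297 mm.

Two tall side panels with 5 horizontal boards between them — a bookshelf. The first two shelf undersides are at z = 0 and z = 321; with shelf thickness 24, the clear gap is 321 − 0 − 24 = 297 mm.


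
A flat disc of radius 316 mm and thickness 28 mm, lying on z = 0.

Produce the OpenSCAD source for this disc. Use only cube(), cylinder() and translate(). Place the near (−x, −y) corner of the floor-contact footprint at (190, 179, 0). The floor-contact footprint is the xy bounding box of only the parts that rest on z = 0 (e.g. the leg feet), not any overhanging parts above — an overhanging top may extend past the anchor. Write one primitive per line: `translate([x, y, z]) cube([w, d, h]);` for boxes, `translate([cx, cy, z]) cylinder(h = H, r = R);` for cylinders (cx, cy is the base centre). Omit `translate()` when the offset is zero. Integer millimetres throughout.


translate([506, 495, 0]) cylinder(h = 28, r = 316);


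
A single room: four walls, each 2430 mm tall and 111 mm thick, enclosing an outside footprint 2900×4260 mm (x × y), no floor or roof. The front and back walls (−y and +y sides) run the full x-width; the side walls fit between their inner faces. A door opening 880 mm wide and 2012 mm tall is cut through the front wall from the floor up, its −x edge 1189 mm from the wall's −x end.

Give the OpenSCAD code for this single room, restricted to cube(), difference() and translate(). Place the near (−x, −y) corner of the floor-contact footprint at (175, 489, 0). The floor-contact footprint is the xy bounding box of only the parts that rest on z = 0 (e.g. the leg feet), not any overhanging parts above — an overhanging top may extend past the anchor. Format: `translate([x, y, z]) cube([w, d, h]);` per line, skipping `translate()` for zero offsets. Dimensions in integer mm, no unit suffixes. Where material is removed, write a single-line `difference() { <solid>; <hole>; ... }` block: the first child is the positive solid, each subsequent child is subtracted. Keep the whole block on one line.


difference() { translate([175, 489, 0]) cube([2900, 111, 2430]); translate([1364, 489, 0]) cube([880, 111, 2012]); }
translate([175, 4638, 0]) cube([2900, 111, 2430]);
translate([175, 600, 0]) cube([111, 4038, 2430]);
translate([2964, 600, 0]) cube([111, 4038, 2430]);


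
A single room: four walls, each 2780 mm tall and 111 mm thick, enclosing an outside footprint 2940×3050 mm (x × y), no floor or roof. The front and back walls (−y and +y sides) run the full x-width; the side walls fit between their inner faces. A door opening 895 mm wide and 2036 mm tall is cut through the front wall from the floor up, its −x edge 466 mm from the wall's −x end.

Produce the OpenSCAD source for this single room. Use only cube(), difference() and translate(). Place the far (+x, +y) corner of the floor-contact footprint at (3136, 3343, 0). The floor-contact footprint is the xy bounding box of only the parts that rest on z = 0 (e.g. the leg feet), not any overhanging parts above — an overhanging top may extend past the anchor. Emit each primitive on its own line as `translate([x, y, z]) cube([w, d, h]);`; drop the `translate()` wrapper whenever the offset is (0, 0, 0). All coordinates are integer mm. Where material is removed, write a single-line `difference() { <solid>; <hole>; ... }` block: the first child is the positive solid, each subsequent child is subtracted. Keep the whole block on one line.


difference() { translate([196, 293, 0]) cube([2940, 111, 2780]); translate([662, 293, 0]) cube([895, 111, 2036]); }
translate([196, 3232, 0]) cube([2940, 111, 2780]);
translate([196, 404, 0]) cube([111, 2828, 2780]);
translate([3025, 404, 0]) cube([111, 2828, 2780]);
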